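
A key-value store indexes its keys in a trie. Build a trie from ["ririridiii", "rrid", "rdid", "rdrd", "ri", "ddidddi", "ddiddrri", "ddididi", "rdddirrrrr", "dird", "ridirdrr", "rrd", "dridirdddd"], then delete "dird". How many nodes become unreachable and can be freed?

3

Walk "dird" from the leaf back toward the root, removing each node that no remaining word uses.
The suffix "ird" (3 nodes) is used only by "dird"; the node for "d" still has the child "d", so pruning stops there.
Nodes removed: 3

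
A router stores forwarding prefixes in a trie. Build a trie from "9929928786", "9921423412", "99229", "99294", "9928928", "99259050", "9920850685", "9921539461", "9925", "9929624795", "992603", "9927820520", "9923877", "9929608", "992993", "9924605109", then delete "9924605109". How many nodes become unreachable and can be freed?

7

A node on "9924605109"'s path can go only if nothing else ends at it or branches off below it.
The suffix "4605109" (7 nodes) is used only by "9924605109"; the node for "992" still has the child "9", so pruning stops there.
Nodes removed: 7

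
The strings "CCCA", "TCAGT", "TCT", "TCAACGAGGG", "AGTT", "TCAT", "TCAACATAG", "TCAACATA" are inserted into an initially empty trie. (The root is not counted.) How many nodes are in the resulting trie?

Trie structure (* marks end of a word):
(root)
├─ A
│  └─ G
│     └─ T
│        └─ T *
├─ C
│  └─ C
│     └─ C
│        └─ A *
└─ T
   └─ C
      ├─ A
      │  ├─ A
      │  │  └─ C
      │  │     ├─ A
      │  │     │  └─ T
      │  │     │     └─ A *
      │  │     │        └─ G *
      │  │     └─ G
      │  │        └─ A
      │  │           └─ G
      │  │              └─ G
      │  │                 └─ G *
      │  ├─ G
      │  │  └─ T *
      │  └─ T *
      └─ T *
Counting every labelled node above: 26.

26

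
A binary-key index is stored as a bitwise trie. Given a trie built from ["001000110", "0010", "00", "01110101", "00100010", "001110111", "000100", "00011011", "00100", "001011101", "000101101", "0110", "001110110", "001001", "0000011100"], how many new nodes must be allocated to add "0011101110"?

1

"001110111" is already a path in the trie; the remaining "0" must be added.
So 10 − 9 = 1 new nodes.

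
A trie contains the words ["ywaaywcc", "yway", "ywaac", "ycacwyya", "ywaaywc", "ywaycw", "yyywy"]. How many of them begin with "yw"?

5

Filter for entries beginning with "yw":
Words under "yw": ywaac, ywaaywc, ywaaywcc, yway, ywaycw
Count: 5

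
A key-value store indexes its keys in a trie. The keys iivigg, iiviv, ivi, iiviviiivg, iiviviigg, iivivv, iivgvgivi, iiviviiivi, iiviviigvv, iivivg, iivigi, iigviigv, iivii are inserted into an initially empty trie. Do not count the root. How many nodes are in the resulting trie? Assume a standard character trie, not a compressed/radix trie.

Count nodes per top-level branch (shared prefixes stored once):
  'i'-branch (iigviigv, iivgvgivi, iivigg, iivigi, iivii, iiviv, iivivg, iiviviigg, iiviviigvv, iiviviiivg, iiviviiivi, iivivv, ivi): 35 nodes
Sum: 35

35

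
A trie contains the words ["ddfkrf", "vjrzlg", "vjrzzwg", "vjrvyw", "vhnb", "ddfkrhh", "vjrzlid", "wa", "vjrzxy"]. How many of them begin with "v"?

6

Traverse to the node for "v", then collect every word in that subtree.
Matches: "vhnb", "vjrvyw", "vjrzlg", "vjrzlid", "vjrzxy", "vjrzzwg"
Count: 6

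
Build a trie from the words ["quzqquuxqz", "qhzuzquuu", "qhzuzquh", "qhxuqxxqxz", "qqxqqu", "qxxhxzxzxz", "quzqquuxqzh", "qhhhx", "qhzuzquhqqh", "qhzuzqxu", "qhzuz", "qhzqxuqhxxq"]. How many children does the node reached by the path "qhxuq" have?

Walk "qhxuq" from the root, arriving at one node.
Characters that immediately follow "qhxuq" among the stored strings: {x}.
That node has 1 child edge.

1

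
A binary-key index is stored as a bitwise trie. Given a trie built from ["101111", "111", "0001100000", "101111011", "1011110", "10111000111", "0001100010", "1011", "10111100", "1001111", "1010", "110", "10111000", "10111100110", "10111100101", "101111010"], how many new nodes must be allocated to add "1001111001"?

"1001111" is already a path in the trie; the remaining "001" must be added.
Each of the 3 remaining characters creates one node.

3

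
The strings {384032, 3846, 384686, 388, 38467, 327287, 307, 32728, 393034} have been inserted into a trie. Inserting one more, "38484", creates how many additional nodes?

"384" is already a path in the trie; the remaining "84" must be added.
New nodes needed: |"38484"| − 3 = 5 − 3 = 2.

2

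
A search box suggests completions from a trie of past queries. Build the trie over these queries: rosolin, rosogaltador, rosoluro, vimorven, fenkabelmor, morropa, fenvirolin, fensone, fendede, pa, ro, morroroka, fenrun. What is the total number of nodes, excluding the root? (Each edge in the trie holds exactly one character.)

68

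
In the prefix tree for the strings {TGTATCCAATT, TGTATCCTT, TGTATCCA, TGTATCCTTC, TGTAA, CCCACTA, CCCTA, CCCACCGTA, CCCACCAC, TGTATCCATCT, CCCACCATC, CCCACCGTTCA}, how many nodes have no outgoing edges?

10

Leaves are exactly the stored words that no other stored word extends.
Those words: "CCCACCAC", "CCCACCATC", "CCCACCGTA", "CCCACCGTTCA", "CCCACTA", "CCCTA", "TGTAA", "TGTATCCAATT", "TGTATCCATCT", "TGTATCCTTC"
Leaf count: 10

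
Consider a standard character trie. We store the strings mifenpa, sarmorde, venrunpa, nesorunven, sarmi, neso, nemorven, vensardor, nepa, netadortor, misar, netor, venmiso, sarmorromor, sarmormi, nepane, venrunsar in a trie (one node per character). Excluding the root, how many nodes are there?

Count nodes per top-level branch (shared prefixes stored once):
  'm'-branch (mifenpa, misar): 10 nodes
  'n'-branch (nemorven, nepa, nepane, neso, nesorunven, netadortor, netor): 30 nodes
  's'-branch (sarmi, sarmorde, sarmormi, sarmorromor): 16 nodes
  'v'-branch (venmiso, venrunpa, venrunsar, vensardor): 21 nodes
Sum: 77

77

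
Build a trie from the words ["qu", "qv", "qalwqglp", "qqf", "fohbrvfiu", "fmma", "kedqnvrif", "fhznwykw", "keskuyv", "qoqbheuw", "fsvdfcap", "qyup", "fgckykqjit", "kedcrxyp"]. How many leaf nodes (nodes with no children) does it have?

A leaf is a node with no children — equivalently, the end of a word that is not a proper prefix of any other stored word.
Those words: "fgckykqjit", "fhznwykw", "fmma", "fohbrvfiu", "fsvdfcap", "kedcrxyp", "kedqnvrif", "keskuyv", "qalwqglp", "qoqbheuw", "qqf", "qu", "qv", "qyup"
Leaf count: 14

14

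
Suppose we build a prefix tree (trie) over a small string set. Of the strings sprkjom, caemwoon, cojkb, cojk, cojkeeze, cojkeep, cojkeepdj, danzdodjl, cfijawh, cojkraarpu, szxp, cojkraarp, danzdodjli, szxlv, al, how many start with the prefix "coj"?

Traverse to the node for "coj", then collect every word in that subtree.
Matches: "cojk", "cojkb", "cojkeep", "cojkeepdj", "cojkeeze", "cojkraarp", "cojkraarpu"
Count: 7

7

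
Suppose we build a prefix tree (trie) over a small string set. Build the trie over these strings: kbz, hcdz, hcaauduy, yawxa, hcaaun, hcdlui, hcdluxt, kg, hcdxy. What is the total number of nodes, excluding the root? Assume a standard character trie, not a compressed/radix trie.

27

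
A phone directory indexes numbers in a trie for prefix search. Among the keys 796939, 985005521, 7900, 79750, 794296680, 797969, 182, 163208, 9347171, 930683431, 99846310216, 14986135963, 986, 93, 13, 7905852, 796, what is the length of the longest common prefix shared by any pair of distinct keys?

3

Look for the deepest trie node that still has at least two words in its subtree.
"7900" and "7905852" agree on "790" (3 characters) before diverging; nothing deeper is shared.
Longest shared-prefix length: 3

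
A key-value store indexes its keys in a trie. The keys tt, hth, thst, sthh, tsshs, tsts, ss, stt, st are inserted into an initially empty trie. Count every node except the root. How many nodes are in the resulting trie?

20

Count nodes per top-level branch (shared prefixes stored once):
  'h'-branch (hth): 3 nodes
  's'-branch (ss, st, sthh, stt): 6 nodes
  't'-branch (thst, tsshs, tsts, tt): 11 nodes
Sum: 20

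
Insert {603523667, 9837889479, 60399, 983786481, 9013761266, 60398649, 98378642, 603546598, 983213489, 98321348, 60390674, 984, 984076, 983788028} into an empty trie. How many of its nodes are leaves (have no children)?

12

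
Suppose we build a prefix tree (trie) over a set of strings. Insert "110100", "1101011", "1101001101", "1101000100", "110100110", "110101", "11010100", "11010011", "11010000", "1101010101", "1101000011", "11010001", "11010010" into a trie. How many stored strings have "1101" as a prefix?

13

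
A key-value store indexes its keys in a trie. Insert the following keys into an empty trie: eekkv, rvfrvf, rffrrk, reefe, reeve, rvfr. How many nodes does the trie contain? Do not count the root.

22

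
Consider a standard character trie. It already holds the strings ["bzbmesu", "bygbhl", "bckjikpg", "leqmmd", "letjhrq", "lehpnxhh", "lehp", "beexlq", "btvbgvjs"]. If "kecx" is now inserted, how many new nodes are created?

4

"kecx" shares no prefix with any stored word, so all 4 characters open new nodes.
4 − 0 = 4 new nodes.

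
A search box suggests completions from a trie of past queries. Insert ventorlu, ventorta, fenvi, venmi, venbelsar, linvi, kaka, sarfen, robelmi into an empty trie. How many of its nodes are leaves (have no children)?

Leaves are exactly the stored words that no other stored word extends.
Those words: "fenvi", "kaka", "linvi", "robelmi", "sarfen", "venbelsar", "venmi", "ventorlu", "ventorta"
Leaf count: 9

9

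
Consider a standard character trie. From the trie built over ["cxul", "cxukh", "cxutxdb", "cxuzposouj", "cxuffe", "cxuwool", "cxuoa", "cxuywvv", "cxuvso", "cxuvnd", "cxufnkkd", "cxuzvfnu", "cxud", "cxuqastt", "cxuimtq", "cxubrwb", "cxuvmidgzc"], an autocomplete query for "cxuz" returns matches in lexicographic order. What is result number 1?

cxuzposouj

Filter for "cxuz…" and sort: "cxuzposouj", "cxuzvfnu"
The 1st is cxuzposouj.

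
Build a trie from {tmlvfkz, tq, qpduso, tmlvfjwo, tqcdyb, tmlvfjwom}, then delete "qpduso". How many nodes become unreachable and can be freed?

Walk "qpduso" from the leaf back toward the root, removing each node that no remaining word uses.
No other word shares any prefix with "qpduso", so all 6 of its nodes go.
Nodes removed: 6

6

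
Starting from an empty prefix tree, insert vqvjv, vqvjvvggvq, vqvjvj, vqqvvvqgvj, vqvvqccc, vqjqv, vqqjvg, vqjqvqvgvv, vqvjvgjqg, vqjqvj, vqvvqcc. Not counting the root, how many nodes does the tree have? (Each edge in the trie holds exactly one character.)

For each word, the new-node count is its length minus the longest prefix already in the trie:
  "vqvjv" → 5 new (v, q, v, j, v)
  "vqvjvvggvq" → prefix "vqvjv" already present; 5 new (v, g, g, v, q)
  "vqvjvj" → prefix "vqvjv" already present; 1 new (j)
  "vqqvvvqgvj" → prefix "vq" already present; 8 new (q, v, v, v, q, g, v, j)
  "vqvvqccc" → prefix "vqv" already present; 5 new (v, q, c, c, c)
  "vqjqv" → prefix "vq" already present; 3 new (j, q, v)
  "vqqjvg" → prefix "vqq" already present; 3 new (j, v, g)
  "vqjqvqvgvv" → prefix "vqjqv" already present; 5 new (q, v, g, v, v)
  "vqvjvgjqg" → prefix "vqvjv" already present; 4 new (g, j, q, g)
  "vqjqvj" → prefix "vqjqv" already present; 1 new (j)
  "vqvvqcc" → prefix "vqvvqcc" already present; 0 new (none)
Total nodes = 5 + 5 + 1 + 8 + 5 + 3 + 3 + 5 + 4 + 1 + 0 = 40

40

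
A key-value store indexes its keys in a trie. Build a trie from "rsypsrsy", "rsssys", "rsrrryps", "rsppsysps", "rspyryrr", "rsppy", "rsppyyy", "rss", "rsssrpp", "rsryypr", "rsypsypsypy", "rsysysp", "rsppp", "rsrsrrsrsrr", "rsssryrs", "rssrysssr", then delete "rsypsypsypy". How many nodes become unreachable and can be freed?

6

A node on "rsypsypsypy"'s path can go only if nothing else ends at it or branches off below it.
The suffix "ypsypy" (6 nodes) is used only by "rsypsypsypy"; the node for "rsyps" still has the child "r", so pruning stops there.
Nodes removed: 6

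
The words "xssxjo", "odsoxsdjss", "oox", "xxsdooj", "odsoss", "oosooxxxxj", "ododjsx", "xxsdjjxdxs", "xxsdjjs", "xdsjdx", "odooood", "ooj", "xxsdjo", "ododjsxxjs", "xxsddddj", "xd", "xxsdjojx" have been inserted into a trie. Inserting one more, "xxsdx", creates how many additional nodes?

1

Walking "xxsdx" from the root, the first 4 characters ("xxsd") follow existing edges; "x" is the first miss.
Each of the 1 remaining characters creates one node.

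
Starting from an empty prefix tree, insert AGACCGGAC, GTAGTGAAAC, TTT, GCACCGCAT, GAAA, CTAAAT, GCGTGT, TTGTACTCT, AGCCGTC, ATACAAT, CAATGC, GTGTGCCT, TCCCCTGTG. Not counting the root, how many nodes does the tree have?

Count nodes per top-level branch (shared prefixes stored once):
  'A'-branch (AGACCGGAC, AGCCGTC, ATACAAT): 20 nodes
  'C'-branch (CAATGC, CTAAAT): 11 nodes
  'G'-branch (GAAA, GCACCGCAT, GCGTGT, GTAGTGAAAC, GTGTGCCT): 31 nodes
  'T'-branch (TCCCCTGTG, TTGTACTCT, TTT): 18 nodes
Sum: 80

80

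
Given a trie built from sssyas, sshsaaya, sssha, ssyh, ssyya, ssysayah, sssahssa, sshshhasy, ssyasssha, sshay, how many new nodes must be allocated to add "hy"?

Nothing in the trie begins with "h"; the whole of "hy" is new.
2 − 0 = 2 new nodes.

2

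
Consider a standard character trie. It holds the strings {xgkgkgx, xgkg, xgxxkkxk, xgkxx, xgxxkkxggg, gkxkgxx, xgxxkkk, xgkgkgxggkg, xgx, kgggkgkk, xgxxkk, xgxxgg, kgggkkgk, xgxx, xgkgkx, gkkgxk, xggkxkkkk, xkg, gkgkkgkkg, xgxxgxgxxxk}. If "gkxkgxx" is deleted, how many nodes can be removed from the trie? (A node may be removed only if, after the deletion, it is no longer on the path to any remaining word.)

A node on "gkxkgxx"'s path can go only if nothing else ends at it or branches off below it.
The suffix "xkgxx" (5 nodes) is used only by "gkxkgxx"; the node for "gk" still has the child "k", so pruning stops there.
Nodes removed: 5

5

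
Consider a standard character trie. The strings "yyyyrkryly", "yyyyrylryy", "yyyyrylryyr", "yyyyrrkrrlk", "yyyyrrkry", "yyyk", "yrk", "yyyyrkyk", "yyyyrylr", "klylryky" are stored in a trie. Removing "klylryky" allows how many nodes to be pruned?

Walk "klylryky" from the leaf back toward the root, removing each node that no remaining word uses.
No other word shares any prefix with "klylryky", so all 8 of its nodes go.
Nodes removed: 8

8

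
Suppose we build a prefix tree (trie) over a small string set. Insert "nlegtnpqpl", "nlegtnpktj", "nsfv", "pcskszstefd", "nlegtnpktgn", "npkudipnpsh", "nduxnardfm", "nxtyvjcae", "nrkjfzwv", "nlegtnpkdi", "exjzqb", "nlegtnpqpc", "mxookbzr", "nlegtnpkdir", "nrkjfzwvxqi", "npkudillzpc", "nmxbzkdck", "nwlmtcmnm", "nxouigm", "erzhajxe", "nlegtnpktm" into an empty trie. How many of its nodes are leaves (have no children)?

19

Leaves are exactly the stored words that no other stored word extends.
Those words: "erzhajxe", "exjzqb", "mxookbzr", "nduxnardfm", "nlegtnpkdir", "nlegtnpktgn", "nlegtnpktj", "nlegtnpktm", "nlegtnpqpc", "nlegtnpqpl", "nmxbzkdck", "npkudillzpc", "npkudipnpsh", "nrkjfzwvxqi", "nsfv", "nwlmtcmnm", "nxouigm", "nxtyvjcae", "pcskszstefd"
Leaf count: 19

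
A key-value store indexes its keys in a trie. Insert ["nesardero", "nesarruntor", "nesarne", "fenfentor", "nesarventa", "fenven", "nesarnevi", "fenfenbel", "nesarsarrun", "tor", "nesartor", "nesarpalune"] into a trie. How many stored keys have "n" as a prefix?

Traverse to the node for "n", then collect every word in that subtree.
Words under "n": nesardero, nesarne, nesarnevi, nesarpalune, nesarruntor, nesarsarrun, nesartor, nesarventa
Count: 8

8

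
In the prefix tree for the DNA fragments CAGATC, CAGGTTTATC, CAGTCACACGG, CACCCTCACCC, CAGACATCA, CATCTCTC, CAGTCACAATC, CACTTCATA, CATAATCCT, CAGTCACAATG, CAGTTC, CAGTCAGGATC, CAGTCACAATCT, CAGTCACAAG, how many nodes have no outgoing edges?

Leaves are exactly the stored words that no other stored word extends.
Those words: "CACCCTCACCC", "CACTTCATA", "CAGACATCA", "CAGATC", "CAGGTTTATC", "CAGTCACAAG", "CAGTCACAATCT", "CAGTCACAATG", "CAGTCACACGG", "CAGTCAGGATC", "CAGTTC", "CATAATCCT", "CATCTCTC"
Leaf count: 13

13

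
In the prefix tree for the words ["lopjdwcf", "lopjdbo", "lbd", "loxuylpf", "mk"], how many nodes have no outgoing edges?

5

A leaf is a node with no children — equivalently, the end of a word that is not a proper prefix of any other stored word.
Those words: "lbd", "lopjdbo", "lopjdwcf", "loxuylpf", "mk"
Leaf count: 5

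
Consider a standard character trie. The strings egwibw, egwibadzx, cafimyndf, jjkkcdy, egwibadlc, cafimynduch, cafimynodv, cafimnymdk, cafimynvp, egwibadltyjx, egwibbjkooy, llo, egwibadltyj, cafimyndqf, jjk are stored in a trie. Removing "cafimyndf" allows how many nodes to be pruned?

1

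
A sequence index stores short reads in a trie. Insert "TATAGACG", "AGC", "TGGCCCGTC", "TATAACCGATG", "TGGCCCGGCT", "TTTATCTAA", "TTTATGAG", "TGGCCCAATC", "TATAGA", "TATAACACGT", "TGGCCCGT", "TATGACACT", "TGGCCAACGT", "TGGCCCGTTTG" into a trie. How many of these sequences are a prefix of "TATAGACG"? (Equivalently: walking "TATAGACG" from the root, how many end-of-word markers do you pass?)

2

Walk "TATAGACG" from the root; an end-of-word marker is hit whenever a stored word is a prefix of "TATAGACG".
Prefixes of the query that are stored words: "TATAGA", "TATAGACG"
Count: 2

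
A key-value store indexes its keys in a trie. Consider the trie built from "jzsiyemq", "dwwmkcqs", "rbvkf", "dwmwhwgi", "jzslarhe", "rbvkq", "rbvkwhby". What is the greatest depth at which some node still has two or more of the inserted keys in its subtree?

The deepest shared node is where two words last agree before diverging.
"rbvkf" and "rbvkq" agree on "rbvk" (4 characters) before diverging; nothing deeper is shared.
Longest shared-prefix length: 4

4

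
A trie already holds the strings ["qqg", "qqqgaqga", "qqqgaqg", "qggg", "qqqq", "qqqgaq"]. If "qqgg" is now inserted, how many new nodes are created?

"qqg" is already a path in the trie; the remaining "g" must be added.
New nodes needed: |"qqgg"| − 3 = 4 − 3 = 1.

1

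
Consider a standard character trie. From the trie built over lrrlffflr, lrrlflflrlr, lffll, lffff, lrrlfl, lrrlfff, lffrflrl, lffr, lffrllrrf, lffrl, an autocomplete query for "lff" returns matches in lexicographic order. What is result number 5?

lffrl

DFS of the "lff" subtree visits, in order: "lffff", "lffll", "lffr", "lffrflrl", "lffrl", "lffrllrrf"
Position 5: lffrl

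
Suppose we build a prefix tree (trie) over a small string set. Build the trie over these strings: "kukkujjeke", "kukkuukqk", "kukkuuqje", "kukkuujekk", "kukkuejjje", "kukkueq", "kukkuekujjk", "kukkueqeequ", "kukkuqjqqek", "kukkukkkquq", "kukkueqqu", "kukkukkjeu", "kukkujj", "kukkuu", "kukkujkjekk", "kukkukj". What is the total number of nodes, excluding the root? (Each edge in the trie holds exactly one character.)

Trace insertions, counting only characters that open a new branch:
  "kukkujjeke" → 10 new (k, u, k, k, u, j, j, e, k, e)
  "kukkuukqk" → prefix "kukku" already present; 4 new (u, k, q, k)
  "kukkuuqje" → prefix "kukkuu" already present; 3 new (q, j, e)
  "kukkuujekk" → prefix "kukkuu" already present; 4 new (j, e, k, k)
  "kukkuejjje" → prefix "kukku" already present; 5 new (e, j, j, j, e)
  "kukkueq" → prefix "kukkue" already present; 1 new (q)
  "kukkuekujjk" → prefix "kukkue" already present; 5 new (k, u, j, j, k)
  "kukkueqeequ" → prefix "kukkueq" already present; 4 new (e, e, q, u)
  "kukkuqjqqek" → prefix "kukku" already present; 6 new (q, j, q, q, e, k)
  "kukkukkkquq" → prefix "kukku" already present; 6 new (k, k, k, q, u, q)
  "kukkueqqu" → prefix "kukkueq" already present; 2 new (q, u)
  "kukkukkjeu" → prefix "kukkukk" already present; 3 new (j, e, u)
  "kukkujj" → prefix "kukkujj" already present; 0 new (none)
  "kukkuu" → prefix "kukkuu" already present; 0 new (none)
  "kukkujkjekk" → prefix "kukkuj" already present; 5 new (k, j, e, k, k)
  "kukkukj" → prefix "kukkuk" already present; 1 new (j)
Total nodes = 10 + 4 + 3 + 4 + 5 + 1 + 5 + 4 + 6 + 6 + 2 + 3 + 0 + 0 + 5 + 1 = 59

59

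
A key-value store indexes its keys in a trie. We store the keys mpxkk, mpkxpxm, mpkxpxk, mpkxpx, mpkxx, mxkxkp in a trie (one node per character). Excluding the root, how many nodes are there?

17

Count nodes per top-level branch (shared prefixes stored once):
  'm'-branch (mpkxpx, mpkxpxk, mpkxpxm, mpkxx, mpxkk, mxkxkp): 17 nodes
Sum: 17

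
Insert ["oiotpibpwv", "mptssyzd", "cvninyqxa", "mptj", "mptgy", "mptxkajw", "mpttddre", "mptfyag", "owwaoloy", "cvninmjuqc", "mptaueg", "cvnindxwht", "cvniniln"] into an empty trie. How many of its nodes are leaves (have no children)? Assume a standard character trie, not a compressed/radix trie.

13

Leaves are exactly the stored words that no other stored word extends.
Those words: "cvnindxwht", "cvniniln", "cvninmjuqc", "cvninyqxa", "mptaueg", "mptfyag", "mptgy", "mptj", "mptssyzd", "mpttddre", "mptxkajw", "oiotpibpwv", "owwaoloy"
Leaf count: 13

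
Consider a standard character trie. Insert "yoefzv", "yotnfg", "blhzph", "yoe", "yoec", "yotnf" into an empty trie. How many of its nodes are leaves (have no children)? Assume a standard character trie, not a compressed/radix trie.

4

A leaf is a node with no children — equivalently, the end of a word that is not a proper prefix of any other stored word.
Those words: "blhzph", "yoec", "yoefzv", "yotnfg"
Leaf count: 4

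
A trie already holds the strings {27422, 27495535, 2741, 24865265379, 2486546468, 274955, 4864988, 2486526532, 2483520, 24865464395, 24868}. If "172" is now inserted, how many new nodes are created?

3

No existing word starts with "1", so every character of "172" needs a new node.
3 − 0 = 3 new nodes.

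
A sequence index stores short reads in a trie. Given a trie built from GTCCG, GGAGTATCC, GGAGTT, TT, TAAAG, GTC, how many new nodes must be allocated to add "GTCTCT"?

3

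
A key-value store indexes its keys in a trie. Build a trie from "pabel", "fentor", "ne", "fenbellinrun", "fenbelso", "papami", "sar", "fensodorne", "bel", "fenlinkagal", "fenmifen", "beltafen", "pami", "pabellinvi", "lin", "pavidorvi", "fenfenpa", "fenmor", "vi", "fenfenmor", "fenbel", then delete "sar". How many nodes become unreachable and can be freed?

3

A node on "sar"'s path can go only if nothing else ends at it or branches off below it.
No other word shares any prefix with "sar", so all 3 of its nodes go.
Nodes removed: 3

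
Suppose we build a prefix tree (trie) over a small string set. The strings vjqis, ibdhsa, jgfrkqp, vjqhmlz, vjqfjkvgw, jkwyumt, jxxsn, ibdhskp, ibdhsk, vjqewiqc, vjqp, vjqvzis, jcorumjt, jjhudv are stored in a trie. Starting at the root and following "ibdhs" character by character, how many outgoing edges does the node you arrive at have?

2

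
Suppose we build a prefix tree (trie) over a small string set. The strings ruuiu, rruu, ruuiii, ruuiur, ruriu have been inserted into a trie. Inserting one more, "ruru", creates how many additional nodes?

1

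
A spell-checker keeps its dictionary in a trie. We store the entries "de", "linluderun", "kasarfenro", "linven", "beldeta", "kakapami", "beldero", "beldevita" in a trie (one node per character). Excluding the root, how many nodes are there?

Insert word by word; a character creates a node only if that edge doesn't already exist:
  "de" → 2 new (d, e)
  "linluderun" → 10 new (l, i, n, l, u, d, e, r, u, n)
  "kasarfenro" → 10 new (k, a, s, a, r, f, e, n, r, o)
  "linven" → prefix "lin" already present; 3 new (v, e, n)
  "beldeta" → 7 new (b, e, l, d, e, t, a)
  "kakapami" → prefix "ka" already present; 6 new (k, a, p, a, m, i)
  "beldero" → prefix "belde" already present; 2 new (r, o)
  "beldevita" → prefix "belde" already present; 4 new (v, i, t, a)
Total nodes = 2 + 10 + 10 + 3 + 7 + 6 + 2 + 4 = 44

44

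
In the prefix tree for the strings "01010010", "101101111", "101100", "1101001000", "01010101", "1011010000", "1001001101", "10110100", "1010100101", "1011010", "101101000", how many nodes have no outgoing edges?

8

Leaves are exactly the stored words that no other stored word extends.
Those words: "01010010", "01010101", "1001001101", "1010100101", "101100", "1011010000", "101101111", "1101001000"
Leaf count: 8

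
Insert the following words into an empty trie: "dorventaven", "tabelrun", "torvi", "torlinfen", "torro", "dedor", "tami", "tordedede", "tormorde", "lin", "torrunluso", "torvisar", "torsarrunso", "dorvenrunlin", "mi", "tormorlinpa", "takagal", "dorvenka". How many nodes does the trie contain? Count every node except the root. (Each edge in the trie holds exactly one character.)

88

Insert word by word; a character creates a node only if that edge doesn't already exist:
  "dorventaven" → 11 new (d, o, r, v, e, n, t, a, v, e, n)
  "tabelrun" → 8 new (t, a, b, e, l, r, u, n)
  "torvi" → prefix "t" already present; 4 new (o, r, v, i)
  "torlinfen" → prefix "tor" already present; 6 new (l, i, n, f, e, n)
  "torro" → prefix "tor" already present; 2 new (r, o)
  "dedor" → prefix "d" already present; 4 new (e, d, o, r)
  "tami" → prefix "ta" already present; 2 new (m, i)
  "tordedede" → prefix "tor" already present; 6 new (d, e, d, e, d, e)
  "tormorde" → prefix "tor" already present; 5 new (m, o, r, d, e)
  "lin" → 3 new (l, i, n)
  "torrunluso" → prefix "torr" already present; 6 new (u, n, l, u, s, o)
  "torvisar" → prefix "torvi" already present; 3 new (s, a, r)
  "torsarrunso" → prefix "tor" already present; 8 new (s, a, r, r, u, n, s, o)
  "dorvenrunlin" → prefix "dorven" already present; 6 new (r, u, n, l, i, n)
  "mi" → 2 new (m, i)
  "tormorlinpa" → prefix "tormor" already present; 5 new (l, i, n, p, a)
  "takagal" → prefix "ta" already present; 5 new (k, a, g, a, l)
  "dorvenka" → prefix "dorven" already present; 2 new (k, a)
Total nodes = 11 + 8 + 4 + 6 + 2 + 4 + 2 + 6 + 5 + 3 + 6 + 3 + 8 + 6 + 2 + 5 + 5 + 2 = 88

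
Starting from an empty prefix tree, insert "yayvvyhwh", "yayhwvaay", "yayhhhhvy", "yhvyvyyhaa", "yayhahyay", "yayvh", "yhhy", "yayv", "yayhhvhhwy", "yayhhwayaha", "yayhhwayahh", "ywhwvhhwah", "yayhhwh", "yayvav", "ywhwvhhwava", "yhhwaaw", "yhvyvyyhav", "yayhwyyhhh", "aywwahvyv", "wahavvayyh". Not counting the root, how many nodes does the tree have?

Trace insertions, counting only characters that open a new branch:
  "yayvvyhwh" → 9 new (y, a, y, v, v, y, h, w, h)
  "yayhwvaay" → prefix "yay" already present; 6 new (h, w, v, a, a, y)
  "yayhhhhvy" → prefix "yayh" already present; 5 new (h, h, h, v, y)
  "yhvyvyyhaa" → prefix "y" already present; 9 new (h, v, y, v, y, y, h, a, a)
  "yayhahyay" → prefix "yayh" already present; 5 new (a, h, y, a, y)
  "yayvh" → prefix "yayv" already present; 1 new (h)
  "yhhy" → prefix "yh" already present; 2 new (h, y)
  "yayv" → prefix "yayv" already present; 0 new (none)
  "yayhhvhhwy" → prefix "yayhh" already present; 5 new (v, h, h, w, y)
  "yayhhwayaha" → prefix "yayhh" already present; 6 new (w, a, y, a, h, a)
  "yayhhwayahh" → prefix "yayhhwayah" already present; 1 new (h)
  "ywhwvhhwah" → prefix "y" already present; 9 new (w, h, w, v, h, h, w, a, h)
  "yayhhwh" → prefix "yayhhw" already present; 1 new (h)
  "yayvav" → prefix "yayv" already present; 2 new (a, v)
  "ywhwvhhwava" → prefix "ywhwvhhwa" already present; 2 new (v, a)
  "yhhwaaw" → prefix "yhh" already present; 4 new (w, a, a, w)
  "yhvyvyyhav" → prefix "yhvyvyyha" already present; 1 new (v)
  "yayhwyyhhh" → prefix "yayhw" already present; 5 new (y, y, h, h, h)
  "aywwahvyv" → 9 new (a, y, w, w, a, h, v, y, v)
  "wahavvayyh" → 10 new (w, a, h, a, v, v, a, y, y, h)
Total nodes = 9 + 6 + 5 + 9 + 5 + 1 + 2 + 0 + 5 + 6 + 1 + 9 + 1 + 2 + 2 + 4 + 1 + 5 + 9 + 10 = 92

92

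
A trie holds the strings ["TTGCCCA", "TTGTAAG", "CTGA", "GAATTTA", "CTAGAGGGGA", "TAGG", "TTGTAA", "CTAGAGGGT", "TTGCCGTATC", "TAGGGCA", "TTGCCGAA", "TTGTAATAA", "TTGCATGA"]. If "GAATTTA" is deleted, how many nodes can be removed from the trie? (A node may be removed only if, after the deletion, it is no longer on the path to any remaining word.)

A node on "GAATTTA"'s path can go only if nothing else ends at it or branches off below it.
No other word shares any prefix with "GAATTTA", so all 7 of its nodes go.
Nodes removed: 7

7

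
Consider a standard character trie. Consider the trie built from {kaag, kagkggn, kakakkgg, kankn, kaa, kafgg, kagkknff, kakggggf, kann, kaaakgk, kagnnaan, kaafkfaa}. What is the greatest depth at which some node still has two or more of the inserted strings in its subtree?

Equivalently: take the maximum, over all pairs, of their longest common prefix length.
"kagkggn" and "kagkknff" agree on "kagk" (4 characters) before diverging; nothing deeper is shared.
Longest shared-prefix length: 4

4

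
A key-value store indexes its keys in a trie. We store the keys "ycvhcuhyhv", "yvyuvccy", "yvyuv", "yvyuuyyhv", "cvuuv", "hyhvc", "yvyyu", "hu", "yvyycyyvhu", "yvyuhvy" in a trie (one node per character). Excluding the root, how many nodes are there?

44

For each word, the new-node count is its length minus the longest prefix already in the trie:
  "ycvhcuhyhv" → 10 new (y, c, v, h, c, u, h, y, h, v)
  "yvyuvccy" → prefix "y" already present; 7 new (v, y, u, v, c, c, y)
  "yvyuv" → prefix "yvyuv" already present; 0 new (none)
  "yvyuuyyhv" → prefix "yvyu" already present; 5 new (u, y, y, h, v)
  "cvuuv" → 5 new (c, v, u, u, v)
  "hyhvc" → 5 new (h, y, h, v, c)
  "yvyyu" → prefix "yvy" already present; 2 new (y, u)
  "hu" → prefix "h" already present; 1 new (u)
  "yvyycyyvhu" → prefix "yvyy" already present; 6 new (c, y, y, v, h, u)
  "yvyuhvy" → prefix "yvyu" already present; 3 new (h, v, y)
Total nodes = 10 + 7 + 0 + 5 + 5 + 5 + 2 + 1 + 6 + 3 = 44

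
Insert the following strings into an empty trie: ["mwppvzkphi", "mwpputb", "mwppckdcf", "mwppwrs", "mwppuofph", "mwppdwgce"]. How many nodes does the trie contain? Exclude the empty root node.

30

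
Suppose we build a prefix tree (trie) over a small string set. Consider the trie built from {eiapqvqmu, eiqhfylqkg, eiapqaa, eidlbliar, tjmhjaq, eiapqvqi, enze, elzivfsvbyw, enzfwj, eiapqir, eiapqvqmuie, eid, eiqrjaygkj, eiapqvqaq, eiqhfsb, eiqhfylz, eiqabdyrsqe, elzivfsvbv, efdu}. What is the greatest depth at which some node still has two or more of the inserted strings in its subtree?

The deepest shared node is where two words last agree before diverging.
"eiapqvqmu" and "eiapqvqmuie" agree on "eiapqvqmu" (9 characters) before diverging; nothing deeper is shared.
Longest shared-prefix length: 9

9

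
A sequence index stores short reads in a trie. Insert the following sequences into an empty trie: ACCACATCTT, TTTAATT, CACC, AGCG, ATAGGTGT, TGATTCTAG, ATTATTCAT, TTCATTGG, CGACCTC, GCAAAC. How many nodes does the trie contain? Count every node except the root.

64

Insert word by word; a character creates a node only if that edge doesn't already exist:
  "ACCACATCTT" → 10 new (A, C, C, A, C, A, T, C, T, T)
  "TTTAATT" → 7 new (T, T, T, A, A, T, T)
  "CACC" → 4 new (C, A, C, C)
  "AGCG" → prefix "A" already present; 3 new (G, C, G)
  "ATAGGTGT" → prefix "A" already present; 7 new (T, A, G, G, T, G, T)
  "TGATTCTAG" → prefix "T" already present; 8 new (G, A, T, T, C, T, A, G)
  "ATTATTCAT" → prefix "AT" already present; 7 new (T, A, T, T, C, A, T)
  "TTCATTGG" → prefix "TT" already present; 6 new (C, A, T, T, G, G)
  "CGACCTC" → prefix "C" already present; 6 new (G, A, C, C, T, C)
  "GCAAAC" → 6 new (G, C, A, A, A, C)
Total nodes = 10 + 7 + 4 + 3 + 7 + 8 + 7 + 6 + 6 + 6 = 64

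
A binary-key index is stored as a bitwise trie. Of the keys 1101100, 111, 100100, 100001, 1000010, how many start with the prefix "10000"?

2

Walk to "10000"; the words in its subtree are exactly those with that prefix.
Matches: "100001", "1000010"
Count: 2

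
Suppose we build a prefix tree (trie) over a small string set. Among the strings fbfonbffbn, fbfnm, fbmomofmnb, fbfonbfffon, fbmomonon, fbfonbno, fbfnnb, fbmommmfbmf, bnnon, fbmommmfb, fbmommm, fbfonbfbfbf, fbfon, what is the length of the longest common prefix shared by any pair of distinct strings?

Equivalently: take the maximum, over all pairs, of their longest common prefix length.
"fbmommmfb" and "fbmommmfbmf" agree on "fbmommmfb" (9 characters) before diverging; nothing deeper is shared.
Longest shared-prefix length: 9

9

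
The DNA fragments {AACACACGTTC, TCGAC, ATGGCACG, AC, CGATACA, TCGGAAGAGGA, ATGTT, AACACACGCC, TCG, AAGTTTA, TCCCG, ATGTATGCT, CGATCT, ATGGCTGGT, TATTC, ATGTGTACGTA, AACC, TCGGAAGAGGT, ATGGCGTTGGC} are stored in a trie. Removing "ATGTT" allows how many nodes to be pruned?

1

Walk "ATGTT" from the leaf back toward the root, removing each node that no remaining word uses.
The suffix "T" (1 node) is used only by "ATGTT"; the node for "ATGT" still has the child "A", so pruning stops there.
Nodes removed: 1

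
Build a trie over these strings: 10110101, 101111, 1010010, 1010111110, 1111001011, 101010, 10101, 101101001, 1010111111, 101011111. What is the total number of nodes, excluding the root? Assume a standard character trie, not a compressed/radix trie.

For each word, the new-node count is its length minus the longest prefix already in the trie:
  "10110101" → 8 new (1, 0, 1, 1, 0, 1, 0, 1)
  "101111" → prefix "1011" already present; 2 new (1, 1)
  "1010010" → prefix "101" already present; 4 new (0, 0, 1, 0)
  "1010111110" → prefix "1010" already present; 6 new (1, 1, 1, 1, 1, 0)
  "1111001011" → prefix "1" already present; 9 new (1, 1, 1, 0, 0, 1, 0, 1, 1)
  "101010" → prefix "10101" already present; 1 new (0)
  "10101" → prefix "10101" already present; 0 new (none)
  "101101001" → prefix "1011010" already present; 2 new (0, 1)
  "1010111111" → prefix "101011111" already present; 1 new (1)
  "101011111" → prefix "101011111" already present; 0 new (none)
Total nodes = 8 + 2 + 4 + 6 + 9 + 1 + 0 + 2 + 1 + 0 = 33

33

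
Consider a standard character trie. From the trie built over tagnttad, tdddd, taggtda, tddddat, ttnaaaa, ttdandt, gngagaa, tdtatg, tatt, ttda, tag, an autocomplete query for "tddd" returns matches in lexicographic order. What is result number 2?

Words with prefix "tddd", in lexicographic order: "tdddd", "tddddat"
The 2nd is tddddat.

tddddat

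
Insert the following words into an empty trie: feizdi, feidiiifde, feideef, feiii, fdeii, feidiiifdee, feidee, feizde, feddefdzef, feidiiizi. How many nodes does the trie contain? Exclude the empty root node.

34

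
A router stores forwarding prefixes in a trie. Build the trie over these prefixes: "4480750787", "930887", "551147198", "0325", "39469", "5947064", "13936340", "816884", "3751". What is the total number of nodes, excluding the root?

57

For each word, the new-node count is its length minus the longest prefix already in the trie:
  "4480750787" → 10 new (4, 4, 8, 0, 7, 5, 0, 7, 8, 7)
  "930887" → 6 new (9, 3, 0, 8, 8, 7)
  "551147198" → 9 new (5, 5, 1, 1, 4, 7, 1, 9, 8)
  "0325" → 4 new (0, 3, 2, 5)
  "39469" → 5 new (3, 9, 4, 6, 9)
  "5947064" → prefix "5" already present; 6 new (9, 4, 7, 0, 6, 4)
  "13936340" → 8 new (1, 3, 9, 3, 6, 3, 4, 0)
  "816884" → 6 new (8, 1, 6, 8, 8, 4)
  "3751" → prefix "3" already present; 3 new (7, 5, 1)
Total nodes = 10 + 6 + 9 + 4 + 5 + 6 + 8 + 6 + 3 = 57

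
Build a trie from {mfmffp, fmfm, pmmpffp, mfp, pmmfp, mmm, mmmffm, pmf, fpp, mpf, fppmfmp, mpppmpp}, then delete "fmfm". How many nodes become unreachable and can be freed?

3

After clearing the end-marker at "fmfm", prune upward until reaching a node still needed by another word.
The suffix "mfm" (3 nodes) is used only by "fmfm"; the node for "f" still has the child "p", so pruning stops there.
Nodes removed: 3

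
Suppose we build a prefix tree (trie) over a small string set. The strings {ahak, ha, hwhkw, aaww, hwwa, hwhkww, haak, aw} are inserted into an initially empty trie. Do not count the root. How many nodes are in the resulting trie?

19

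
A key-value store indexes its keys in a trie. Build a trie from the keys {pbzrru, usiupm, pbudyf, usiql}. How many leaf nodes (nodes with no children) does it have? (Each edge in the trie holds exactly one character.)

4

A leaf is a node with no children — equivalently, the end of a word that is not a proper prefix of any other stored word.
Those words: "pbudyf", "pbzrru", "usiql", "usiupm"
Leaf count: 4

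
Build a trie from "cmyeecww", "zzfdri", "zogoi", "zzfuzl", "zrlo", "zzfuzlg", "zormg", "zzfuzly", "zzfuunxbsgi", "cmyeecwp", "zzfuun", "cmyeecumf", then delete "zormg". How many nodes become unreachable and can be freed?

3

Walk "zormg" from the leaf back toward the root, removing each node that no remaining word uses.
The suffix "rmg" (3 nodes) is used only by "zormg"; the node for "zo" still has the child "g", so pruning stops there.
Nodes removed: 3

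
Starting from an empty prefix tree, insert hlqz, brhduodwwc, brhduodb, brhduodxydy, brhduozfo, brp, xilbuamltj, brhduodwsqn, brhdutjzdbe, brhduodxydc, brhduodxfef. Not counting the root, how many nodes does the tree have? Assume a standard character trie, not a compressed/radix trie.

Insert word by word; a character creates a node only if that edge doesn't already exist:
  "hlqz" → 4 new (h, l, q, z)
  "brhduodwwc" → 10 new (b, r, h, d, u, o, d, w, w, c)
  "brhduodb" → prefix "brhduod" already present; 1 new (b)
  "brhduodxydy" → prefix "brhduod" already present; 4 new (x, y, d, y)
  "brhduozfo" → prefix "brhduo" already present; 3 new (z, f, o)
  "brp" → prefix "br" already present; 1 new (p)
  "xilbuamltj" → 10 new (x, i, l, b, u, a, m, l, t, j)
  "brhduodwsqn" → prefix "brhduodw" already present; 3 new (s, q, n)
  "brhdutjzdbe" → prefix "brhdu" already present; 6 new (t, j, z, d, b, e)
  "brhduodxydc" → prefix "brhduodxyd" already present; 1 new (c)
  "brhduodxfef" → prefix "brhduodx" already present; 3 new (f, e, f)
Total nodes = 4 + 10 + 1 + 4 + 3 + 1 + 10 + 3 + 6 + 1 + 3 = 46

46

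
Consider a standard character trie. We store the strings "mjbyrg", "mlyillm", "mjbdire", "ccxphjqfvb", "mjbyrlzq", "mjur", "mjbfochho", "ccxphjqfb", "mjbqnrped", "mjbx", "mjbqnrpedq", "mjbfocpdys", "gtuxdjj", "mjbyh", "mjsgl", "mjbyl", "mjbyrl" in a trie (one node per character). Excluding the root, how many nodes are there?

62

Trace insertions, counting only characters that open a new branch:
  "mjbyrg" → 6 new (m, j, b, y, r, g)
  "mlyillm" → prefix "m" already present; 6 new (l, y, i, l, l, m)
  "mjbdire" → prefix "mjb" already present; 4 new (d, i, r, e)
  "ccxphjqfvb" → 10 new (c, c, x, p, h, j, q, f, v, b)
  "mjbyrlzq" → prefix "mjbyr" already present; 3 new (l, z, q)
  "mjur" → prefix "mj" already present; 2 new (u, r)
  "mjbfochho" → prefix "mjb" already present; 6 new (f, o, c, h, h, o)
  "ccxphjqfb" → prefix "ccxphjqf" already present; 1 new (b)
  "mjbqnrped" → prefix "mjb" already present; 6 new (q, n, r, p, e, d)
  "mjbx" → prefix "mjb" already present; 1 new (x)
  "mjbqnrpedq" → prefix "mjbqnrped" already present; 1 new (q)
  "mjbfocpdys" → prefix "mjbfoc" already present; 4 new (p, d, y, s)
  "gtuxdjj" → 7 new (g, t, u, x, d, j, j)
  "mjbyh" → prefix "mjby" already present; 1 new (h)
  "mjsgl" → prefix "mj" already present; 3 new (s, g, l)
  "mjbyl" → prefix "mjby" already present; 1 new (l)
  "mjbyrl" → prefix "mjbyrl" already present; 0 new (none)
Total nodes = 6 + 6 + 4 + 10 + 3 + 2 + 6 + 1 + 6 + 1 + 1 + 4 + 7 + 1 + 3 + 1 + 0 = 62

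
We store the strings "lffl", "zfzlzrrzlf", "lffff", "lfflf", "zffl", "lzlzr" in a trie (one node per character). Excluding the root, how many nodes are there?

23

Trie structure (* marks end of a word):
(root)
├─ l
│  ├─ f
│  │  └─ f
│  │     ├─ f
│  │     │  └─ f *
│  │     └─ l *
│  │        └─ f *
│  └─ z
│     └─ l
│        └─ z
│           └─ r *
└─ z
   └─ f
      ├─ f
      │  └─ l *
      └─ z
         └─ l
            └─ z
               └─ r
                  └─ r
                     └─ z
                        └─ l
                           └─ f *
Counting every labelled node above: 23.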